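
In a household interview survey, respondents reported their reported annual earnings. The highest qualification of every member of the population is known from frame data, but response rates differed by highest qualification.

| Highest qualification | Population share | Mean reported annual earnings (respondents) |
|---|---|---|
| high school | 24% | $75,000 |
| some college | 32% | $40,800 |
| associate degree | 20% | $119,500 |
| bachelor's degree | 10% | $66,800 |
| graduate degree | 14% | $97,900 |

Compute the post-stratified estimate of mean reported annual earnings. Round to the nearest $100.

Weight each group's respondent value by its population share:
  high school: 0.24 × 75,000 = 18,000
  some college: 0.32 × 40,800 = 13,056
  associate degree: 0.2 × 119,500 = 23,900
  bachelor's degree: 0.1 × 66,800 = 6680
  graduate degree: 0.14 × 97,900 = 13,706
Post-stratified estimate = 75,342 → $75,300.

$75,300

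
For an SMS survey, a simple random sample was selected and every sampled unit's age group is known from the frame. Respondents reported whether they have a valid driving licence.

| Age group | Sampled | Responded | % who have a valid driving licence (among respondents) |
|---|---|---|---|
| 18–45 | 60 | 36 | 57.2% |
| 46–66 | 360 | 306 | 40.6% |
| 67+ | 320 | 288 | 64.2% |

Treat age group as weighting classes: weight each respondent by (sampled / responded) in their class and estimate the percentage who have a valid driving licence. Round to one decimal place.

Class response rates: 18–45 36/60 = 60%, 46–66 306/360 = 85%, 67+ 288/320 = 90%.
With weight = n_sampled/n_responded per class, the weighted class total is n_sampled:
  18–45: 60 × 57.2 = 3432
  46–66: 360 × 40.6 = 14,616
  67+: 320 × 64.2 = 20,544
Adjusted estimate = 38,592 / 740 = 52.1514 → 52.2%.

52.2%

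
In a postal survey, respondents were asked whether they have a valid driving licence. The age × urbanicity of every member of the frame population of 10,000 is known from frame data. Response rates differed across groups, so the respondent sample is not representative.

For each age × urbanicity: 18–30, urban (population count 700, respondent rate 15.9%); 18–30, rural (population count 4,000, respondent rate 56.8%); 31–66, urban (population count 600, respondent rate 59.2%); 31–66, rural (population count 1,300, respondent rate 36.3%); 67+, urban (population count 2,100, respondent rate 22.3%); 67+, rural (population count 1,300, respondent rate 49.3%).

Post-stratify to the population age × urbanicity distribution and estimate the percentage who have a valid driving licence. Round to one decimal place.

Weight each group's respondent value by its population share:
  18–30, urban: (700/10,000) × 15.9 = 1.113
  18–30, rural: (4,000/10,000) × 56.8 = 22.72
  31–66, urban: (600/10,000) × 59.2 = 3.552
  31–66, rural: (1,300/10,000) × 36.3 = 4.719
  67+, urban: (2,100/10,000) × 22.3 = 4.683
  67+, rural: (1,300/10,000) × 49.3 = 6.409
Post-stratified estimate = 43.196 → 43.2%.

43.2%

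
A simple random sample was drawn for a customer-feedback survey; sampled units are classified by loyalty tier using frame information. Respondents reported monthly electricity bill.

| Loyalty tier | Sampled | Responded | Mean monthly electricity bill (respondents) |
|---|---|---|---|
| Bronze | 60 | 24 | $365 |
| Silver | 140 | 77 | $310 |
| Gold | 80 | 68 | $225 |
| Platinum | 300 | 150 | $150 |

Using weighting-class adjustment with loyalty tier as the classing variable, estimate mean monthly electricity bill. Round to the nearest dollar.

$221

Response rates by class: Bronze 24/60 = 40%, Silver 77/140 = 55%, Gold 68/80 = 85%, Platinum 150/300 = 50%.
Inverse-response-rate weighting restores each class to its sampled count, so class totals weight by n_sampled:
  Bronze: 60 × 365 = 21,900
  Silver: 140 × 310 = 43,400
  Gold: 80 × 225 = 18,000
  Platinum: 300 × 150 = 45,000
Adjusted estimate = 128,300 / 580 = 221.207 → $221.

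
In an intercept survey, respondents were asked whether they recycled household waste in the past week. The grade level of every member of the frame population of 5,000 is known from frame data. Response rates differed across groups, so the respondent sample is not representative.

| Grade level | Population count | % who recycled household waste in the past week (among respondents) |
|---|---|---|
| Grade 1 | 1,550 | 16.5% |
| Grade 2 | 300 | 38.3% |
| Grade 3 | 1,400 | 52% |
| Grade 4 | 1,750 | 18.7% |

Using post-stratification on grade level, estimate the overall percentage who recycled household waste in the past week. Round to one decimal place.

28.5%

Each cell contributes population-share × respondent value:
  Grade 1: (1,550/5,000) × 16.5 = 5.115
  Grade 2: (300/5,000) × 38.3 = 2.298
  Grade 3: (1,400/5,000) × 52 = 14.56
  Grade 4: (1,750/5,000) × 18.7 = 6.545
Post-stratified estimate = 28.518 → 28.5%.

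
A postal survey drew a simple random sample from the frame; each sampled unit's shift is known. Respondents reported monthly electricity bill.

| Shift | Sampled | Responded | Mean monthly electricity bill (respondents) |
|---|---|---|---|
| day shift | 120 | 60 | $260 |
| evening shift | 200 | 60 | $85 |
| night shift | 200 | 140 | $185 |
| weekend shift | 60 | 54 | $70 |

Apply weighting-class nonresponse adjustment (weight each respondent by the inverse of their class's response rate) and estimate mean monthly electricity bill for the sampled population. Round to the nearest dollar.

Response rates by class: day shift 60/120 = 50%, evening shift 60/200 = 30%, night shift 140/200 = 70%, weekend shift 54/60 = 90%.
Inverse-response-rate weighting restores each class to its sampled count, so class totals weight by n_sampled:
  day shift: 120 × 260 = 31,200
  evening shift: 200 × 85 = 17,000
  night shift: 200 × 185 = 37,000
  weekend shift: 60 × 70 = 4200
Adjusted estimate = 89,400 / 580 = 154.138 → $154.

$154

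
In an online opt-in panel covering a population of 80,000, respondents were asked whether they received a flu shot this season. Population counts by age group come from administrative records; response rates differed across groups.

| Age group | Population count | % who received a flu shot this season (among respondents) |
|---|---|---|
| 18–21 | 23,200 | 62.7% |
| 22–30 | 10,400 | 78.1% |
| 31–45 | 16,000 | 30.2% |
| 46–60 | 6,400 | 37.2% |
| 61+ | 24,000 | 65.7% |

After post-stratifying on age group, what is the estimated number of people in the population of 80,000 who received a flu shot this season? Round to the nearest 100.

Apply each group's respondent rate to its population count:
  18–21: 23,200 × 62.7% = 14546.4
  22–30: 10,400 × 78.1% = 8122.4
  31–45: 16,000 × 30.2% = 4832
  46–60: 6,400 × 37.2% = 2380.8
  61+: 24,000 × 65.7% = 15,768
Estimated total = 45649.6 → 45,600.

45,600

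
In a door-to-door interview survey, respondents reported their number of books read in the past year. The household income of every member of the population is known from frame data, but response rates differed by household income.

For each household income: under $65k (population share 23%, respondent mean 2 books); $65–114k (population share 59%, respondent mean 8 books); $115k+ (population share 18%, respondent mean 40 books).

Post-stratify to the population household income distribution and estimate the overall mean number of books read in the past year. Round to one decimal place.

12.4

Each cell contributes population-share × respondent value:
  under $65k: 0.23 × 2 = 0.46
  $65–114k: 0.59 × 8 = 4.72
  $115k+: 0.18 × 40 = 7.2
Post-stratified estimate = 12.38 → 12.4.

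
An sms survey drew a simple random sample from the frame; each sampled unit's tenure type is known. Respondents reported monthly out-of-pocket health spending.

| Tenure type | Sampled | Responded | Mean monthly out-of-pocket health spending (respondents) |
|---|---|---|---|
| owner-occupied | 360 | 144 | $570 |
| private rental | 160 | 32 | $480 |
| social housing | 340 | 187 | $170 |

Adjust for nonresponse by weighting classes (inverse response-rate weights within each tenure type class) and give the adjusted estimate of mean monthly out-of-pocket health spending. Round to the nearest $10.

$400

Response rates by class: owner-occupied 144/360 = 40%, private rental 32/160 = 20%, social housing 187/340 = 55%.
Each respondent's weight = sampled/responded in their class; summing within a class gives n_sampled, so:
  owner-occupied: 360 × 570 = 205,200
  private rental: 160 × 480 = 76,800
  social housing: 340 × 170 = 57,800
Adjusted estimate = 339,800 / 860 = 395.116 → $400.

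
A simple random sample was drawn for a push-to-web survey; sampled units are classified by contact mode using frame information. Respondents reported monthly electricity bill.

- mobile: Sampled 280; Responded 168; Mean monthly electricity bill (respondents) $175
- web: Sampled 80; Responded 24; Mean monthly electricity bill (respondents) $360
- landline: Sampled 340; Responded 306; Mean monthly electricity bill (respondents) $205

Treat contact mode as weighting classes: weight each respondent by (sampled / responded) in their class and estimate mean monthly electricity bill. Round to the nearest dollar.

Response rates by class: mobile 168/280 = 60%, web 24/80 = 30%, landline 306/340 = 90%.
With weight = n_sampled/n_responded per class, the weighted class total is n_sampled:
  mobile: 280 × 175 = 49,000
  web: 80 × 360 = 28,800
  landline: 340 × 205 = 69,700
Adjusted estimate = 147,500 / 700 = 210.714 → $211.

$211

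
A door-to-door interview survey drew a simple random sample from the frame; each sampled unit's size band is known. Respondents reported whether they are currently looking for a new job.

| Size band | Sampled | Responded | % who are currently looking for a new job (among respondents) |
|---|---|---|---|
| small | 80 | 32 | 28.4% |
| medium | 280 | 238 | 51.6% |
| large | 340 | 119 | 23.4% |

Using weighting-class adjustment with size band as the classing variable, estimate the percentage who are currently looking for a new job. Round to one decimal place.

Class response rates: small 32/80 = 40%, medium 238/280 = 85%, large 119/340 = 35%.
Inverse-response-rate weighting restores each class to its sampled count, so class totals weight by n_sampled:
  small: 80 × 28.4 = 2272
  medium: 280 × 51.6 = 14,448
  large: 340 × 23.4 = 7956
Adjusted estimate = 24,676 / 700 = 35.2514 → 35.3%.

35.3%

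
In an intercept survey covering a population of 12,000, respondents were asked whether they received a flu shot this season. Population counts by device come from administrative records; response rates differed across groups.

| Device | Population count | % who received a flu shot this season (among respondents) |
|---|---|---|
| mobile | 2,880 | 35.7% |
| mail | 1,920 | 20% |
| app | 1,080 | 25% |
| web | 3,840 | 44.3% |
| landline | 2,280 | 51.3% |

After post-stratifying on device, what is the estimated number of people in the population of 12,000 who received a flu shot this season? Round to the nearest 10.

4,550

Each cell contributes its population count × the respondent rate:
  mobile: 2,880 × 35.7% = 1028.16
  mail: 1,920 × 20% = 384
  app: 1,080 × 25% = 270
  web: 3,840 × 44.3% = 1701.12
  landline: 2,280 × 51.3% = 1169.64
Estimated total = 4552.92 → 4,550.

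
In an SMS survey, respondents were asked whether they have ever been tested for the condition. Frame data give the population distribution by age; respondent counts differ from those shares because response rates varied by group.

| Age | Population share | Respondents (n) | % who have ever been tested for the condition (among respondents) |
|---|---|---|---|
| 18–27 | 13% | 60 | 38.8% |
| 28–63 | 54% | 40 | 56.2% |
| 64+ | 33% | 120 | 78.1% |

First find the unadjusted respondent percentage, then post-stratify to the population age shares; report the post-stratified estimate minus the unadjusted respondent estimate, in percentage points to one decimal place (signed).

-2.2 percentage points

Unadjusted (pooled respondent) estimate weights by respondent counts:
  (60/220)×38.8 + (40/220)×56.2 + (120/220)×78.1 = 63.4%
Post-stratified estimate weights by population shares:
  0.13×38.8 + 0.54×56.2 + 0.33×78.1 = 61.165%
Difference = 61.165 − 63.4 = -2.235 pp.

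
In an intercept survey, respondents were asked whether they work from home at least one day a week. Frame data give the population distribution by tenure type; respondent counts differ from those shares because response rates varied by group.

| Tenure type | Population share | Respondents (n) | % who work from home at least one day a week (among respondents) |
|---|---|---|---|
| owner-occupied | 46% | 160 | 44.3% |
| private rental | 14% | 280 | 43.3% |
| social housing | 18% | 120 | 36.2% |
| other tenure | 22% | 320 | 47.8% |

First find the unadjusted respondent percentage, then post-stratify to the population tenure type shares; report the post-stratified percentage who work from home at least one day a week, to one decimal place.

Naive respondent-only estimate (weights = respondent counts):
  (160/880)×44.3 + (280/880)×43.3 + (120/880)×36.2 + (320/880)×47.8 = 44.15%
Post-stratified estimate weights by population shares:
  0.46×44.3 + 0.14×43.3 + 0.18×36.2 + 0.22×47.8 = 43.472%

43.5%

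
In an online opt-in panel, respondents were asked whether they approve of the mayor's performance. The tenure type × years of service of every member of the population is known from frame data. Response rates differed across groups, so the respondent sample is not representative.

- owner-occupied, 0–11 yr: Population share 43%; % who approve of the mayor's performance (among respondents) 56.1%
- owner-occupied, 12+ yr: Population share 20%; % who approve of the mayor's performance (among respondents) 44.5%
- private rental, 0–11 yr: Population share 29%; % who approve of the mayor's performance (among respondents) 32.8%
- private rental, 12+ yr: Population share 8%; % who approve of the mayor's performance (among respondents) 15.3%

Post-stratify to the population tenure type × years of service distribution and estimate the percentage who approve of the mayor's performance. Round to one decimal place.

43.8%

Weight each group's respondent value by its population share:
  owner-occupied, 0–11 yr: 0.43 × 56.1 = 24.123
  owner-occupied, 12+ yr: 0.2 × 44.5 = 8.9
  private rental, 0–11 yr: 0.29 × 32.8 = 9.512
  private rental, 12+ yr: 0.08 × 15.3 = 1.224
Post-stratified estimate = 43.759 → 43.8%.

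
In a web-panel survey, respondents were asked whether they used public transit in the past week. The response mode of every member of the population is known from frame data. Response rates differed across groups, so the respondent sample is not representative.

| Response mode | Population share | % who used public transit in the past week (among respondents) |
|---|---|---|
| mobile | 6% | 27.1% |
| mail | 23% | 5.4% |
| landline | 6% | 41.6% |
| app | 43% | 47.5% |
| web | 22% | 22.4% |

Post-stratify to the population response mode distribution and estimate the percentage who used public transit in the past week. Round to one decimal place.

Each cell contributes population-share × respondent value:
  mobile: 0.06 × 27.1 = 1.626
  mail: 0.23 × 5.4 = 1.242
  landline: 0.06 × 41.6 = 2.496
  app: 0.43 × 47.5 = 20.425
  web: 0.22 × 22.4 = 4.928
Post-stratified estimate = 30.717 → 30.7%.

30.7%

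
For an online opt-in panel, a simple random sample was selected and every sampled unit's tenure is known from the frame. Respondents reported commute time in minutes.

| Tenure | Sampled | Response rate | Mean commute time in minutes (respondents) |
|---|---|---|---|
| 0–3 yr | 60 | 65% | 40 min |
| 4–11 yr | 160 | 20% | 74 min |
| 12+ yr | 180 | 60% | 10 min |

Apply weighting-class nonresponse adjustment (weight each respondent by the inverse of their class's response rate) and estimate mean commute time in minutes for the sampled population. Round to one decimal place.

Inverse-response-rate weighting restores each class to its sampled count, so class totals weight by n_sampled:
  0–3 yr: 60 × 40 = 2400
  4–11 yr: 160 × 74 = 11,840
  12+ yr: 180 × 10 = 1800
Adjusted estimate = 16,040 / 400 = 40.1 → 40.1.

40.1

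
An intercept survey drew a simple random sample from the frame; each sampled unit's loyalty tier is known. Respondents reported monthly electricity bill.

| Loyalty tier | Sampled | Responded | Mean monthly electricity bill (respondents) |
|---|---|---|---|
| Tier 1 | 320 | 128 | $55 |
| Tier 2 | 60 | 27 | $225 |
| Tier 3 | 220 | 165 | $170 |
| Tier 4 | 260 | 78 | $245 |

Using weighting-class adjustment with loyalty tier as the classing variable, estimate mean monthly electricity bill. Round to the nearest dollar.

$154

Response rates by class: Tier 1 128/320 = 40%, Tier 2 27/60 = 45%, Tier 3 165/220 = 75%, Tier 4 78/260 = 30%.
Each respondent's weight = sampled/responded in their class; summing within a class gives n_sampled, so:
  Tier 1: 320 × 55 = 17,600
  Tier 2: 60 × 225 = 13,500
  Tier 3: 220 × 170 = 37,400
  Tier 4: 260 × 245 = 63,700
Adjusted estimate = 132,200 / 860 = 153.721 → $154.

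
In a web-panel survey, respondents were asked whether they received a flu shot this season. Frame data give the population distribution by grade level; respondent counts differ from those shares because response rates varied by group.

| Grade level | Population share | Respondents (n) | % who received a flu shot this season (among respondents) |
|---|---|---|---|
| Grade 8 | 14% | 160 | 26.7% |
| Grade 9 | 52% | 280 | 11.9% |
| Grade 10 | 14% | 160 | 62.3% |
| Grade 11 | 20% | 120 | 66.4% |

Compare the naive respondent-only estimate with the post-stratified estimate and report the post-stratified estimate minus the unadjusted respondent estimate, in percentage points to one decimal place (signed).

Without adjustment, the pooled respondent share is:
  (160/720)×26.7 + (280/720)×11.9 + (160/720)×62.3 + (120/720)×66.4 = 35.4722%
Post-stratifying to population shares instead:
  0.14×26.7 + 0.52×11.9 + 0.14×62.3 + 0.2×66.4 = 31.928%
Difference = 31.928 − 35.4722 = -3.5442 pp.

-3.5 percentage points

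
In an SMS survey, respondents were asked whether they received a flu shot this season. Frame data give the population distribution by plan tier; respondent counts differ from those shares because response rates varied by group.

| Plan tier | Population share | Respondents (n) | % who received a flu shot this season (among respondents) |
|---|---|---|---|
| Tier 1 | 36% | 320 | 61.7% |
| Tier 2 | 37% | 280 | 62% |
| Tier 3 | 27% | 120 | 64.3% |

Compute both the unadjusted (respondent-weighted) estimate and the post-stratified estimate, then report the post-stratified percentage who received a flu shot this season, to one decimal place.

62.5%

Unadjusted (pooled respondent) estimate weights by respondent counts:
  (320/720)×61.7 + (280/720)×62 + (120/720)×64.3 = 62.25%
Post-stratifying to population shares instead:
  0.36×61.7 + 0.37×62 + 0.27×64.3 = 62.513%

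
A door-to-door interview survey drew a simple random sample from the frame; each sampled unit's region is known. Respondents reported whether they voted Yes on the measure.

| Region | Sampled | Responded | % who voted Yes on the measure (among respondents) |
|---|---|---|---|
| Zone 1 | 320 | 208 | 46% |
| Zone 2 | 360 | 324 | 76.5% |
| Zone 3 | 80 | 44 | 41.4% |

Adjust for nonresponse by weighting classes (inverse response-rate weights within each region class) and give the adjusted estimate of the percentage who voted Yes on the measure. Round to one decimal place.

Response rates by class: Zone 1 208/320 = 65%, Zone 2 324/360 = 90%, Zone 3 44/80 = 55%.
With weight = n_sampled/n_responded per class, the weighted class total is n_sampled:
  Zone 1: 320 × 46 = 14,720
  Zone 2: 360 × 76.5 = 27,540
  Zone 3: 80 × 41.4 = 3312
Adjusted estimate = 45,572 / 760 = 59.9632 → 60.0%.

60.0%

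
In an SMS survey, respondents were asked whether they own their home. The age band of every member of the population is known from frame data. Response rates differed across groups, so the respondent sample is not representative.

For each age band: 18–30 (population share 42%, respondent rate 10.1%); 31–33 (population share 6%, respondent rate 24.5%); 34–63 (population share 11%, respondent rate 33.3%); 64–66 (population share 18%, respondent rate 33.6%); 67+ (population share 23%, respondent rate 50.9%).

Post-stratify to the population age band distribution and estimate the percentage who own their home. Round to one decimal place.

Each cell contributes population-share × respondent value:
  18–30: 0.42 × 10.1 = 4.242
  31–33: 0.06 × 24.5 = 1.47
  34–63: 0.11 × 33.3 = 3.663
  64–66: 0.18 × 33.6 = 6.048
  67+: 0.23 × 50.9 = 11.707
Post-stratified estimate = 27.13 → 27.1%.

27.1%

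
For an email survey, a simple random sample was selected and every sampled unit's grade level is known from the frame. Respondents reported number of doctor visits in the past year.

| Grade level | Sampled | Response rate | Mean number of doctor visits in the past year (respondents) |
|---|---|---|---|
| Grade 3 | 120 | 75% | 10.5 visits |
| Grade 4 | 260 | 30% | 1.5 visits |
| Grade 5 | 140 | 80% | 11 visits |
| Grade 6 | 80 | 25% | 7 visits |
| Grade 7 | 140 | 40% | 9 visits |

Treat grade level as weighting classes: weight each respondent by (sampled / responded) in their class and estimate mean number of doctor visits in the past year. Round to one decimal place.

6.8

With weight = n_sampled/n_responded per class, the weighted class total is n_sampled:
  Grade 3: 120 × 10.5 = 1260
  Grade 4: 260 × 1.5 = 390
  Grade 5: 140 × 11 = 1540
  Grade 6: 80 × 7 = 560
  Grade 7: 140 × 9 = 1260
Adjusted estimate = 5010 / 740 = 6.77027 → 6.8.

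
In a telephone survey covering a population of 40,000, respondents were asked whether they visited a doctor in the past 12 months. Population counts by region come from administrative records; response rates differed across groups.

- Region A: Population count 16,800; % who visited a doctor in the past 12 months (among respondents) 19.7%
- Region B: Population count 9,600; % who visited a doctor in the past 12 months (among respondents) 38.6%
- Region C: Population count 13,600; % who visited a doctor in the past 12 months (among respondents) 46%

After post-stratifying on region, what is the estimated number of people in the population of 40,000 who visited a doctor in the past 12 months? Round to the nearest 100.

Each cell contributes its population count × the respondent rate:
  Region A: 16,800 × 19.7% = 3309.6
  Region B: 9,600 × 38.6% = 3705.6
  Region C: 13,600 × 46% = 6256
Estimated total = 13271.2 → 13,300.

13,300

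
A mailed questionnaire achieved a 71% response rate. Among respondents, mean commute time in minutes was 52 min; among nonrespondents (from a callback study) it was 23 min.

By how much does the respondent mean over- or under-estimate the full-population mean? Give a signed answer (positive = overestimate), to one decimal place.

+8.4

Nonresponse fraction = 1 − 0.71 = 0.29.
Bias = (nonresponse fraction) × (respondent mean − nonrespondent mean)
     = 0.29 × (52 − 23) = 0.29 × 29 = 8.41.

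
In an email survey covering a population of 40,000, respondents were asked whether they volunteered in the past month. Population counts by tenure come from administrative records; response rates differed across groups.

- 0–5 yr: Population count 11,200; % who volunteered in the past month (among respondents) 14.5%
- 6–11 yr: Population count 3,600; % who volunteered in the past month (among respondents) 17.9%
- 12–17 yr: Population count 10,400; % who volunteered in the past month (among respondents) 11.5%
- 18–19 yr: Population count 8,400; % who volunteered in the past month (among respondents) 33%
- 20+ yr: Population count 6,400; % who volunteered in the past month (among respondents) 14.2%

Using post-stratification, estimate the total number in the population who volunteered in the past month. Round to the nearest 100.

7,100

Estimated count per cell = population count × respondent percentage:
  0–5 yr: 11,200 × 14.5% = 1624
  6–11 yr: 3,600 × 17.9% = 644.4
  12–17 yr: 10,400 × 11.5% = 1196
  18–19 yr: 8,400 × 33% = 2772
  20+ yr: 6,400 × 14.2% = 908.8
Estimated total = 7145.2 → 7,100.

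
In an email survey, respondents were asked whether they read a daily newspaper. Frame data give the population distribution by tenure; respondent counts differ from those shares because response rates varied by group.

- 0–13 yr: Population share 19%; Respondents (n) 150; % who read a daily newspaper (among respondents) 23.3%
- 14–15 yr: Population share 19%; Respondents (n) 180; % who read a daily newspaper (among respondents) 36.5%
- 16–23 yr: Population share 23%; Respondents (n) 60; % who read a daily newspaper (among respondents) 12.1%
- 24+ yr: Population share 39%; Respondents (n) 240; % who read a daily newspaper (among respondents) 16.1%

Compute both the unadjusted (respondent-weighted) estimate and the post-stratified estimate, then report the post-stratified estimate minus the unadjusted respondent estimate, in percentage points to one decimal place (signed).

-2.8 percentage points

Unadjusted (pooled respondent) estimate weights by respondent counts:
  (150/630)×23.3 + (180/630)×36.5 + (60/630)×12.1 + (240/630)×16.1 = 23.2619%
Post-stratifying to population shares instead:
  0.19×23.3 + 0.19×36.5 + 0.23×12.1 + 0.39×16.1 = 20.424%
Difference = 20.424 − 23.2619 = -2.8379 pp.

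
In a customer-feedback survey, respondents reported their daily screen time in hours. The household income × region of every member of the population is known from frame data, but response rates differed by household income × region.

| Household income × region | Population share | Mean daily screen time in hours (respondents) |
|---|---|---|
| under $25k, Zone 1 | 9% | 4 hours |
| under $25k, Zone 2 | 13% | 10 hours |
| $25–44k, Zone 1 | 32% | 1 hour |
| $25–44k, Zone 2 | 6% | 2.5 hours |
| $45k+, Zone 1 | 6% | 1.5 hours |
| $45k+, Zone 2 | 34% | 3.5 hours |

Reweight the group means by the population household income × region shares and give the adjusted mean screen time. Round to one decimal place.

3.4

Each cell contributes population-share × respondent value:
  under $25k, Zone 1: 0.09 × 4 = 0.36
  under $25k, Zone 2: 0.13 × 10 = 1.3
  $25–44k, Zone 1: 0.32 × 1 = 0.32
  $25–44k, Zone 2: 0.06 × 2.5 = 0.15
  $45k+, Zone 1: 0.06 × 1.5 = 0.09
  $45k+, Zone 2: 0.34 × 3.5 = 1.19
Post-stratified estimate = 3.41 → 3.4.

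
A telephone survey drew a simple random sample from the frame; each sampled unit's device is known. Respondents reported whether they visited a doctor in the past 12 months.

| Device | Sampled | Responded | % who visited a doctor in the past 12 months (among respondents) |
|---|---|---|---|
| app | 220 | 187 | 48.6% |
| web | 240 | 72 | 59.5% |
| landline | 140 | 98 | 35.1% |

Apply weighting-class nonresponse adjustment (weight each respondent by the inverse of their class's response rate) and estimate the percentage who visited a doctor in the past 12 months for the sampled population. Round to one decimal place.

49.8%

Response rates by class: app 187/220 = 85%, web 72/240 = 30%, landline 98/140 = 70%.
Weighting each respondent by the inverse class response rate inflates each class back to its sampled size, so the class weight is n_sampled:
  app: 220 × 48.6 = 10,692
  web: 240 × 59.5 = 14,280
  landline: 140 × 35.1 = 4914
Adjusted estimate = 29,886 / 600 = 49.81 → 49.8%.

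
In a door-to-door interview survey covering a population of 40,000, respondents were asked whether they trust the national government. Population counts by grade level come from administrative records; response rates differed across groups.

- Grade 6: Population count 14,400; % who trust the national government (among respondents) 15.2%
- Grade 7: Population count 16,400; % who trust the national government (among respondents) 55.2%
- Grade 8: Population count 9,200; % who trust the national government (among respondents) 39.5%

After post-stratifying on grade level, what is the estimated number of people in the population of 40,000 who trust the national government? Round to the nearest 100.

Each cell contributes its population count × the respondent rate:
  Grade 6: 14,400 × 15.2% = 2188.8
  Grade 7: 16,400 × 55.2% = 9052.8
  Grade 8: 9,200 × 39.5% = 3634
Estimated total = 14875.6 → 14,900.

14,900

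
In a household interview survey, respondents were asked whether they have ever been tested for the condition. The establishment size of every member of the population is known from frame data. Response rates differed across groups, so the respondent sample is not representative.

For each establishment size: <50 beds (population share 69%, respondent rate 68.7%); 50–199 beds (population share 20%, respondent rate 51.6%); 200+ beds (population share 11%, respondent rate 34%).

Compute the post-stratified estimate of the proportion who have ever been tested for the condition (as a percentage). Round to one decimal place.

Each cell contributes population-share × respondent value:
  <50 beds: 0.69 × 68.7 = 47.403
  50–199 beds: 0.2 × 51.6 = 10.32
  200+ beds: 0.11 × 34 = 3.74
Post-stratified estimate = 61.463 → 61.5%.

61.5%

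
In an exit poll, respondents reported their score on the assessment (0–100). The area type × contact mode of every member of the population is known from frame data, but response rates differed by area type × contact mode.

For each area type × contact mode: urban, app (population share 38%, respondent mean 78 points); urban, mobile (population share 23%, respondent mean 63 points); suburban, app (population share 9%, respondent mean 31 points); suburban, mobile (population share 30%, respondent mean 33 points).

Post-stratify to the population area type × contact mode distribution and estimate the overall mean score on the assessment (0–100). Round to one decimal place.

56.8

Reweight to the known area type × contact mode distribution:
  urban, app: 0.38 × 78 = 29.64
  urban, mobile: 0.23 × 63 = 14.49
  suburban, app: 0.09 × 31 = 2.79
  suburban, mobile: 0.3 × 33 = 9.9
Post-stratified estimate = 56.82 → 56.8.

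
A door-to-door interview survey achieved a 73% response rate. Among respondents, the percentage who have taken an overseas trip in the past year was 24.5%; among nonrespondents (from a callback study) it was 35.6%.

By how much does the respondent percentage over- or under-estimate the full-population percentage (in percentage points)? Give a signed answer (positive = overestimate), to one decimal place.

Nonresponse fraction = 1 − 0.73 = 0.27.
Bias = (nonresponse fraction) × (respondent percentage − nonrespondent percentage)
     = 0.27 × (24.5 − 35.6) = 0.27 × -11.1 = -2.997.

-3.0 percentage points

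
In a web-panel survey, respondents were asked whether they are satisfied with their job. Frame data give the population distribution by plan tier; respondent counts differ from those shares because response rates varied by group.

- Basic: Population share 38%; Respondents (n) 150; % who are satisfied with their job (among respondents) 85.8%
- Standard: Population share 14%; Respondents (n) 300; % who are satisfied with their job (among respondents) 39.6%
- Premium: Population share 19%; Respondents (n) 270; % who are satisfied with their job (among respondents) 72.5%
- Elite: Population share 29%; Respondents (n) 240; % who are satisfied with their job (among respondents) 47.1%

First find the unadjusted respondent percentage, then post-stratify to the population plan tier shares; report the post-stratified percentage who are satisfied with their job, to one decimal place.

65.6%

Unadjusted (pooled respondent) estimate weights by respondent counts:
  (150/960)×85.8 + (300/960)×39.6 + (270/960)×72.5 + (240/960)×47.1 = 57.9469%
Reweighting by population plan tier shares:
  0.38×85.8 + 0.14×39.6 + 0.19×72.5 + 0.29×47.1 = 65.582%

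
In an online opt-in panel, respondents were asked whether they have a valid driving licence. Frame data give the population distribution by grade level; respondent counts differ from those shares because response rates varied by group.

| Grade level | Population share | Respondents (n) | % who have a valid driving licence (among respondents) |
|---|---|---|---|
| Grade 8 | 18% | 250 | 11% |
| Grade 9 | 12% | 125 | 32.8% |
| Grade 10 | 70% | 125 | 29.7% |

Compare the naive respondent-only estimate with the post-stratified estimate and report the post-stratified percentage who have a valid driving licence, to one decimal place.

Naive respondent-only estimate (weights = respondent counts):
  (250/500)×11 + (125/500)×32.8 + (125/500)×29.7 = 21.125%
Post-stratifying to population shares instead:
  0.18×11 + 0.12×32.8 + 0.7×29.7 = 26.706%

26.7%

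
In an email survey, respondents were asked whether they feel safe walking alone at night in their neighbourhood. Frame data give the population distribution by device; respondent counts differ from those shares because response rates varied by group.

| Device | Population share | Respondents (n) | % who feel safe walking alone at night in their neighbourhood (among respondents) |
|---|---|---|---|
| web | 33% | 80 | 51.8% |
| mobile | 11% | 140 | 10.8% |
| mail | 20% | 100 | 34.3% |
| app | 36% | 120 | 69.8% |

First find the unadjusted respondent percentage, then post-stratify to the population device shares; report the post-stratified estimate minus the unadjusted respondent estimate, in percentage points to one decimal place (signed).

+10.6 percentage points

Without adjustment, the pooled respondent share is:
  (80/440)×51.8 + (140/440)×10.8 + (100/440)×34.3 + (120/440)×69.8 = 39.6864%
Post-stratified estimate weights by population shares:
  0.33×51.8 + 0.11×10.8 + 0.2×34.3 + 0.36×69.8 = 50.27%
Difference = 50.27 − 39.6864 = 10.5836 pp.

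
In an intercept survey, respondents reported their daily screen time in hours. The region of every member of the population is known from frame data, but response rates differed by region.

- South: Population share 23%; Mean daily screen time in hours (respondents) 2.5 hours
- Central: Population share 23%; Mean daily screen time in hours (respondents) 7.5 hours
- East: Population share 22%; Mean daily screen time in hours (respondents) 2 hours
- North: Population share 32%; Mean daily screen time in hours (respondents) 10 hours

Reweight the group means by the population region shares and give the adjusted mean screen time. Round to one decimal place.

5.9

Weight each group's respondent value by its population share:
  South: 0.23 × 2.5 = 0.575
  Central: 0.23 × 7.5 = 1.725
  East: 0.22 × 2 = 0.44
  North: 0.32 × 10 = 3.2
Post-stratified estimate = 5.94 → 5.9.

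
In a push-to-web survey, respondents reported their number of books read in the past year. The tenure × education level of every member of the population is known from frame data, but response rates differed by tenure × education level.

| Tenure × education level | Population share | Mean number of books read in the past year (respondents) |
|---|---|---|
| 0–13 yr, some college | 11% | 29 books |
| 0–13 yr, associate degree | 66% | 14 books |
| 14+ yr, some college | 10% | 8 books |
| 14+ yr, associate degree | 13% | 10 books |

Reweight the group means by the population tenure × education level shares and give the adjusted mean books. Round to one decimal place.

14.5

Post-stratification weights by population share, not respondent share:
  0–13 yr, some college: 0.11 × 29 = 3.19
  0–13 yr, associate degree: 0.66 × 14 = 9.24
  14+ yr, some college: 0.1 × 8 = 0.8
  14+ yr, associate degree: 0.13 × 10 = 1.3
Post-stratified estimate = 14.53 → 14.5.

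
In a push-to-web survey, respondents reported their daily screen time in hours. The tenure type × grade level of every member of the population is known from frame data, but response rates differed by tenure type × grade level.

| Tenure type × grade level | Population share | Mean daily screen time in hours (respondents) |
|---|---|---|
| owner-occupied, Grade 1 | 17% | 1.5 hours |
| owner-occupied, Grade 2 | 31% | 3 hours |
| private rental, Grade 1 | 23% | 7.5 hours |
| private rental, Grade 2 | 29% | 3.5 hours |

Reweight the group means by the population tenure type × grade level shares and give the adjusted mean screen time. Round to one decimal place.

Post-stratification weights by population share, not respondent share:
  owner-occupied, Grade 1: 0.17 × 1.5 = 0.255
  owner-occupied, Grade 2: 0.31 × 3 = 0.93
  private rental, Grade 1: 0.23 × 7.5 = 1.725
  private rental, Grade 2: 0.29 × 3.5 = 1.015
Post-stratified estimate = 3.925 → 3.9.

3.9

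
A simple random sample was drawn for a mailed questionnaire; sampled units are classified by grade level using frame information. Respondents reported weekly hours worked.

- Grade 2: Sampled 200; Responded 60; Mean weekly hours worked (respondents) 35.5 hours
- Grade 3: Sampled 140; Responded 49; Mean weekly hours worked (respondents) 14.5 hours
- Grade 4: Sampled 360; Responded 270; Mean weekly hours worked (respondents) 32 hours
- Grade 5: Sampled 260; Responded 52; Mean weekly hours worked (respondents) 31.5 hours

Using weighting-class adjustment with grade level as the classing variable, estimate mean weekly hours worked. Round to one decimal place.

30.0

Response rates by class: Grade 2 60/200 = 30%, Grade 3 49/140 = 35%, Grade 4 270/360 = 75%, Grade 5 52/260 = 20%.
With weight = n_sampled/n_responded per class, the weighted class total is n_sampled:
  Grade 2: 200 × 35.5 = 7100
  Grade 3: 140 × 14.5 = 2030
  Grade 4: 360 × 32 = 11,520
  Grade 5: 260 × 31.5 = 8190
Adjusted estimate = 28,840 / 960 = 30.0417 → 30.0.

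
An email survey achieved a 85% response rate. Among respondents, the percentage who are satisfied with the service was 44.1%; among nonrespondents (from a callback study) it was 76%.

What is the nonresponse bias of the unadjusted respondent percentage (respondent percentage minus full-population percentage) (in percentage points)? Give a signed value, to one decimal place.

Nonresponse fraction = 1 − 0.85 = 0.15.
Bias = (nonresponse fraction) × (respondent percentage − nonrespondent percentage)
     = 0.15 × (44.1 − 76) = 0.15 × -31.9 = -4.785.

-4.8 percentage points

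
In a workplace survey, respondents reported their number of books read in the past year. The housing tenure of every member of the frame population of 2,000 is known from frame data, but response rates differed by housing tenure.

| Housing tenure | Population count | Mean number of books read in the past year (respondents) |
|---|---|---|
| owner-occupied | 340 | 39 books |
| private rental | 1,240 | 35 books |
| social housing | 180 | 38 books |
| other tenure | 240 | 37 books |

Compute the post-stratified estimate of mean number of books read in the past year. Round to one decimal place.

36.2

Weight each group's respondent value by its population share:
  owner-occupied: (340/2,000) × 39 = 6.63
  private rental: (1,240/2,000) × 35 = 21.7
  social housing: (180/2,000) × 38 = 3.42
  other tenure: (240/2,000) × 37 = 4.44
Post-stratified estimate = 36.19 → 36.2.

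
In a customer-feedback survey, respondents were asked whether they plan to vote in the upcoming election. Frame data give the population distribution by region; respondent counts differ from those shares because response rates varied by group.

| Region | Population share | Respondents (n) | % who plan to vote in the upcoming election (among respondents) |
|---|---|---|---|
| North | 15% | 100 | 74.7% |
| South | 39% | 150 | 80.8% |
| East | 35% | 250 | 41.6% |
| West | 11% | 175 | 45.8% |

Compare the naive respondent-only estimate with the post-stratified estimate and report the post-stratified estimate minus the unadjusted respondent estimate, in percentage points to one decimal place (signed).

Unadjusted (pooled respondent) estimate weights by respondent counts:
  (100/675)×74.7 + (150/675)×80.8 + (250/675)×41.6 + (175/675)×45.8 = 56.3037%
Reweighting by population region shares:
  0.15×74.7 + 0.39×80.8 + 0.35×41.6 + 0.11×45.8 = 62.315%
Difference = 62.315 − 56.3037 = 6.0113 pp.

+6.0 percentage points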